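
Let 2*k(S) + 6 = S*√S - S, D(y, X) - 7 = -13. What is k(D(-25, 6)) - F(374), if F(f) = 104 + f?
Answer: -478 - 3*I*√6 ≈ -478.0 - 7.3485*I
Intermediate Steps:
D(y, X) = -6 (D(y, X) = 7 - 13 = -6)
k(S) = -3 + S^(3/2)/2 - S/2 (k(S) = -3 + (S*√S - S)/2 = -3 + (S^(3/2) - S)/2 = -3 + (S^(3/2)/2 - S/2) = -3 + S^(3/2)/2 - S/2)
k(D(-25, 6)) - F(374) = (-3 + (-6)^(3/2)/2 - ½*(-6)) - (104 + 374) = (-3 + (-6*I*√6)/2 + 3) - 1*478 = (-3 - 3*I*√6 + 3) - 478 = -3*I*√6 - 478 = -478 - 3*I*√6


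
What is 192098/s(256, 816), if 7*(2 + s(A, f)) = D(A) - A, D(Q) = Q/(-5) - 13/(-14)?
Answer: -94128020/22419 ≈ -4198.6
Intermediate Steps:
D(Q) = 13/14 - Q/5 (D(Q) = Q*(-1/5) - 13*(-1/14) = -Q/5 + 13/14 = 13/14 - Q/5)
s(A, f) = -183/98 - 6*A/35 (s(A, f) = -2 + ((13/14 - A/5) - A)/7 = -2 + (13/14 - 6*A/5)/7 = -2 + (13/98 - 6*A/35) = -183/98 - 6*A/35)
192098/s(256, 816) = 192098/(-183/98 - 6/35*256) = 192098/(-183/98 - 1536/35) = 192098/(-22419/490) = 192098*(-490/22419) = -94128020/22419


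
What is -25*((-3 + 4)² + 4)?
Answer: -125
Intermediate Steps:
-25*((-3 + 4)² + 4) = -25*(1² + 4) = -25*(1 + 4) = -25*5 = -125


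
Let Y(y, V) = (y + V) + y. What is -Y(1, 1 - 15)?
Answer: 12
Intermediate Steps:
Y(y, V) = V + 2*y (Y(y, V) = (V + y) + y = V + 2*y)
-Y(1, 1 - 15) = -((1 - 15) + 2*1) = -(-14 + 2) = -1*(-12) = 12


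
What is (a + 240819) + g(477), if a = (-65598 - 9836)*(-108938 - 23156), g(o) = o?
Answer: 9964620092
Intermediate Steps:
a = 9964378796 (a = -75434*(-132094) = 9964378796)
(a + 240819) + g(477) = (9964378796 + 240819) + 477 = 9964619615 + 477 = 9964620092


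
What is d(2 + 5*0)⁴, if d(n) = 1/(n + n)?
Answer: 1/256 ≈ 0.0039063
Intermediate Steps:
d(n) = 1/(2*n)
d(2 + 5*0)⁴ = (1/(2*(2 + 5*0)))⁴ = (1/(2*(2 + 0)))⁴ = ((½)/2)⁴ = ((½)*(½))⁴ = (¼)⁴ = 1/256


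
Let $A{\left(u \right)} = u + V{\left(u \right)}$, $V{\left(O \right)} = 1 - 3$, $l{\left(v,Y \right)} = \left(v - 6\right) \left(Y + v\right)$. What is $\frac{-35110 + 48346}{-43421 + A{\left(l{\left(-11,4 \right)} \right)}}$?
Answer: $- \frac{3309}{10826} \approx -0.30565$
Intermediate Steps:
$l{\left(v,Y \right)} = \left(-6 + v\right) \left(Y + v\right)$
$V{\left(O \right)} = -2$ ($V{\left(O \right)} = 1 - 3 = -2$)
$A{\left(u \right)} = -2 + u$ ($A{\left(u \right)} = u - 2 = -2 + u$)
$\frac{-35110 + 48346}{-43421 + A{\left(l{\left(-11,4 \right)} \right)}} = \frac{-35110 + 48346}{-43421 + \left(-2 + \left(\left(-11\right)^{2} - 24 - -66 + 4 \left(-11\right)\right)\right)} = \frac{13236}{-43421 + \left(-2 + \left(121 - 24 + 66 - 44\right)\right)} = \frac{13236}{-43421 + \left(-2 + 119\right)} = \frac{13236}{-43421 + 117} = \frac{13236}{-43304} = 13236 \left(- \frac{1}{43304}\right) = - \frac{3309}{10826}$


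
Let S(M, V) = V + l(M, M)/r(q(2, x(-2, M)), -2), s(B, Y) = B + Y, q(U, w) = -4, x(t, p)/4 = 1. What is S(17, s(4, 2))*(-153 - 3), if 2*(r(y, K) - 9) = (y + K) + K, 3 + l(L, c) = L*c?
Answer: -49296/5 ≈ -9859.2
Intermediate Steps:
x(t, p) = 4 (x(t, p) = 4*1 = 4)
l(L, c) = -3 + L*c
r(y, K) = 9 + K + y/2 (r(y, K) = 9 + ((y + K) + K)/2 = 9 + ((K + y) + K)/2 = 9 + (y + 2*K)/2 = 9 + (K + y/2) = 9 + K + y/2)
S(M, V) = -3/5 + V + M**2/5 (S(M, V) = V + (-3 + M*M)/(9 - 2 + (1/2)*(-4)) = V + (-3 + M**2)/(9 - 2 - 2) = V + (-3 + M**2)/5 = V + (-3 + M**2)*(1/5) = V + (-3/5 + M**2/5) = -3/5 + V + M**2/5)
S(17, s(4, 2))*(-153 - 3) = (-3/5 + (4 + 2) + (1/5)*17**2)*(-153 - 3) = (-3/5 + 6 + (1/5)*289)*(-156) = (-3/5 + 6 + 289/5)*(-156) = (316/5)*(-156) = -49296/5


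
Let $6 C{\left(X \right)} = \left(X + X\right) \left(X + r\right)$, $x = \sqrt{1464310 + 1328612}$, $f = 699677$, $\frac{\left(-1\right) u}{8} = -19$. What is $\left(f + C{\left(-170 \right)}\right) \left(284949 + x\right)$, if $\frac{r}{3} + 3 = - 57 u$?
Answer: $621958277283 + \frac{72029111 \sqrt{23082}}{3} \approx 6.2561 \cdot 10^{11}$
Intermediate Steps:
$u = 152$ ($u = \left(-8\right) \left(-19\right) = 152$)
$x = 11 \sqrt{23082}$ ($x = \sqrt{2792922} = 11 \sqrt{23082} \approx 1671.2$)
$r = -26001$ ($r = -9 + 3 \left(\left(-57\right) 152\right) = -9 + 3 \left(-8664\right) = -9 - 25992 = -26001$)
$C{\left(X \right)} = \frac{X \left(-26001 + X\right)}{3}$ ($C{\left(X \right)} = \frac{\left(X + X\right) \left(X - 26001\right)}{6} = \frac{2 X \left(-26001 + X\right)}{6} = \frac{X \left(-26001 + X\right)}{3}$)
$\left(f + C{\left(-170 \right)}\right) \left(284949 + x\right) = \left(699677 + \frac{1}{3} \left(-170\right) \left(-26001 - 170\right)\right) \left(284949 + 11 \sqrt{23082}\right) = \left(699677 + \frac{1}{3} \left(-170\right) \left(-26171\right)\right) \left(284949 + 11 \sqrt{23082}\right) = \left(699677 + \frac{4449070}{3}\right) \left(284949 + 11 \sqrt{23082}\right) = \frac{6548101 \left(284949 + 11 \sqrt{23082}\right)}{3} = 621958277283 + \frac{72029111 \sqrt{23082}}{3}$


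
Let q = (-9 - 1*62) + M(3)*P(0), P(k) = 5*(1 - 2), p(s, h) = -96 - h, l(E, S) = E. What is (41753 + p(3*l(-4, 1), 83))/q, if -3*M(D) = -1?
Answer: -62361/109 ≈ -572.12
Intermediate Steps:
M(D) = 1/3 (M(D) = -1/3*(-1) = 1/3)
P(k) = -5 (P(k) = 5*(-1) = -5)
q = -218/3 (q = (-9 - 1*62) + (1/3)*(-5) = (-9 - 62) - 5/3 = -71 - 5/3 = -218/3 ≈ -72.667)
(41753 + p(3*l(-4, 1), 83))/q = (41753 + (-96 - 1*83))/(-218/3) = (41753 + (-96 - 83))*(-3/218) = (41753 - 179)*(-3/218) = 41574*(-3/218) = -62361/109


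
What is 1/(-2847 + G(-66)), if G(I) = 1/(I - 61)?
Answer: -127/361570 ≈ -0.00035125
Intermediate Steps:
G(I) = 1/(-61 + I)
1/(-2847 + G(-66)) = 1/(-2847 + 1/(-61 - 66)) = 1/(-2847 + 1/(-127)) = 1/(-2847 - 1/127) = 1/(-361570/127) = -127/361570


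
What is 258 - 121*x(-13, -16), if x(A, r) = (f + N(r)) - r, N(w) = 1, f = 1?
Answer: -1920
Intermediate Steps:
x(A, r) = 2 - r (x(A, r) = (1 + 1) - r = 2 - r)
258 - 121*x(-13, -16) = 258 - 121*(2 - 1*(-16)) = 258 - 121*(2 + 16) = 258 - 121*18 = 258 - 2178 = -1920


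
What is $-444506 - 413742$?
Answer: $-858248$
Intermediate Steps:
$-444506 - 413742 = -858248$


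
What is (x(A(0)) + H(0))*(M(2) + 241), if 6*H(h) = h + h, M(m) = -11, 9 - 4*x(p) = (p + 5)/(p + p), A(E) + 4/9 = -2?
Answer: 48185/88 ≈ 547.56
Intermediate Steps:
A(E) = -22/9 (A(E) = -4/9 - 2 = -22/9)
x(p) = 9/4 - (5 + p)/(8*p) (x(p) = 9/4 - (p + 5)/(4*(p + p)) = 9/4 - (5 + p)/(4*(2*p)) = 9/4 - (5 + p)*1/(2*p)/4 = 9/4 - (5 + p)/(8*p))
H(h) = h/3 (H(h) = (h + h)/6 = (2*h)/6 = h/3)
(x(A(0)) + H(0))*(M(2) + 241) = ((-5 + 17*(-22/9))/(8*(-22/9)) + (⅓)*0)*(-11 + 241) = ((⅛)*(-9/22)*(-5 - 374/9) + 0)*230 = ((⅛)*(-9/22)*(-419/9) + 0)*230 = (419/176 + 0)*230 = (419/176)*230 = 48185/88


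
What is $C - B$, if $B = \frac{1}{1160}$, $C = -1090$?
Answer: $- \frac{1264401}{1160} \approx -1090.0$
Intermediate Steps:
$B = \frac{1}{1160} \approx 0.00086207$
$C - B = -1090 - \frac{1}{1160} = - \frac{1264401}{1160}$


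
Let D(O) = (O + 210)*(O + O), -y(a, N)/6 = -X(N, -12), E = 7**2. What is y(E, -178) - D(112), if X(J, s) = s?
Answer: -72200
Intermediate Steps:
E = 49
y(a, N) = -72 (y(a, N) = -(-6)*(-12) = -6*12 = -72)
D(O) = 2*O*(210 + O) (D(O) = (210 + O)*(2*O) = 2*O*(210 + O))
y(E, -178) - D(112) = -72 - 2*112*(210 + 112) = -72 - 2*112*322 = -72 - 1*72128 = -72 - 72128 = -72200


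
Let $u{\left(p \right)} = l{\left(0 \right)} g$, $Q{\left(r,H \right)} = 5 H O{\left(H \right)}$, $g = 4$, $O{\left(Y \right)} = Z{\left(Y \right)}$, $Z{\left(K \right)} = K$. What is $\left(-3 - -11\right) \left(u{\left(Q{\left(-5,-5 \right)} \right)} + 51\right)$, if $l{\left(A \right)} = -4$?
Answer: $280$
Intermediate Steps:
$O{\left(Y \right)} = Y$
$Q{\left(r,H \right)} = 5 H^{2}$ ($Q{\left(r,H \right)} = 5 H H = 5 H^{2}$)
$u{\left(p \right)} = -16$ ($u{\left(p \right)} = \left(-4\right) 4 = -16$)
$\left(-3 - -11\right) \left(u{\left(Q{\left(-5,-5 \right)} \right)} + 51\right) = \left(-3 - -11\right) \left(-16 + 51\right) = \left(-3 + 11\right) 35 = 8 \cdot 35 = 280$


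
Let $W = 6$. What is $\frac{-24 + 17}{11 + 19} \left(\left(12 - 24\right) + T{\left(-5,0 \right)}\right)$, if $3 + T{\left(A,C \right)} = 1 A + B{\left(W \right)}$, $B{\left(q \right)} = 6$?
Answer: $\frac{49}{15} \approx 3.2667$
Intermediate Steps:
$T{\left(A,C \right)} = 3 + A$ ($T{\left(A,C \right)} = -3 + \left(1 A + 6\right) = -3 + \left(A + 6\right) = -3 + \left(6 + A\right) = 3 + A$)
$\frac{-24 + 17}{11 + 19} \left(\left(12 - 24\right) + T{\left(-5,0 \right)}\right) = \frac{-24 + 17}{11 + 19} \left(\left(12 - 24\right) + \left(3 - 5\right)\right) = - \frac{7}{30} \left(-12 - 2\right) = \left(-7\right) \frac{1}{30} \left(-14\right) = \left(- \frac{7}{30}\right) \left(-14\right) = \frac{49}{15}$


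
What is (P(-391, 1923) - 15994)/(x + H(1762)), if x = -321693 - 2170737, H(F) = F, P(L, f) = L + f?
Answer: 7231/1245334 ≈ 0.0058065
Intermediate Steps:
x = -2492430
(P(-391, 1923) - 15994)/(x + H(1762)) = ((-391 + 1923) - 15994)/(-2492430 + 1762) = (1532 - 15994)/(-2490668) = -14462*(-1/2490668) = 7231/1245334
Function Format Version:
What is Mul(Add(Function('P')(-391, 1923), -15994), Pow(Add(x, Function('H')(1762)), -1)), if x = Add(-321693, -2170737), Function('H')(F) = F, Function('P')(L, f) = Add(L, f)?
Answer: Rational(7231, 1245334) ≈ 0.0058065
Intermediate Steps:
x = -2492430
Mul(Add(Function('P')(-391, 1923), -15994), Pow(Add(x, Function('H')(1762)), -1)) = Mul(Add(Add(-391, 1923), -15994), Pow(Add(-2492430, 1762), -1)) = Mul(Add(1532, -15994), Pow(-2490668, -1)) = Mul(-14462, Rational(-1, 2490668)) = Rational(7231, 1245334)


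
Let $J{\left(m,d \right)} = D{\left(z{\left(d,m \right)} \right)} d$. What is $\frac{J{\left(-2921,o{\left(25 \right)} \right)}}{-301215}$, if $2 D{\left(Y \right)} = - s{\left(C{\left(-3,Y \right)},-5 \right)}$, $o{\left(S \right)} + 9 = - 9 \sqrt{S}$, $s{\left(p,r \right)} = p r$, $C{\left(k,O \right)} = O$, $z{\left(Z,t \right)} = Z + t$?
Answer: $- \frac{26775}{20081} \approx -1.3333$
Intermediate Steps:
$o{\left(S \right)} = -9 - 9 \sqrt{S}$
$D{\left(Y \right)} = \frac{5 Y}{2}$ ($D{\left(Y \right)} = \frac{\left(-1\right) Y \left(-5\right)}{2} = \frac{\left(-1\right) \left(- 5 Y\right)}{2} = \frac{5 Y}{2}$)
$J{\left(m,d \right)} = d \left(\frac{5 d}{2} + \frac{5 m}{2}\right)$ ($J{\left(m,d \right)} = \frac{5 \left(d + m\right)}{2} d = \left(\frac{5 d}{2} + \frac{5 m}{2}\right) d = d \left(\frac{5 d}{2} + \frac{5 m}{2}\right)$)
$\frac{J{\left(-2921,o{\left(25 \right)} \right)}}{-301215} = \frac{\frac{5}{2} \left(-9 - 9 \sqrt{25}\right) \left(\left(-9 - 9 \sqrt{25}\right) - 2921\right)}{-301215} = \frac{5 \left(-9 - 45\right) \left(\left(-9 - 45\right) - 2921\right)}{2} \left(- \frac{1}{301215}\right) = \frac{5}{2} \left(-54\right) \left(-54 - 2921\right) \left(- \frac{1}{301215}\right) = \frac{5}{2} \left(-54\right) \left(-2975\right) \left(- \frac{1}{301215}\right) = 401625 \left(- \frac{1}{301215}\right) = - \frac{26775}{20081}$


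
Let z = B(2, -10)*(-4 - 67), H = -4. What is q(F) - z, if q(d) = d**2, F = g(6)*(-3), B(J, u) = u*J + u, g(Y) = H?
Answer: -1986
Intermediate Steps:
g(Y) = -4
B(J, u) = u + J*u (B(J, u) = J*u + u = u + J*u)
z = 2130 (z = (-10*(1 + 2))*(-4 - 67) = -10*3*(-71) = -30*(-71) = 2130)
F = 12 (F = -4*(-3) = 12)
q(F) - z = 12**2 - 1*2130 = 144 - 2130 = -1986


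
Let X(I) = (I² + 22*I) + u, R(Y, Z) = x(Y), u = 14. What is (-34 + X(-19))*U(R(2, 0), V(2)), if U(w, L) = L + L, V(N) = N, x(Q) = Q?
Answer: -308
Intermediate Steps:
R(Y, Z) = Y
X(I) = 14 + I² + 22*I (X(I) = (I² + 22*I) + 14 = 14 + I² + 22*I)
U(w, L) = 2*L
(-34 + X(-19))*U(R(2, 0), V(2)) = (-34 + (14 + (-19)² + 22*(-19)))*(2*2) = (-34 + (14 + 361 - 418))*4 = (-34 - 43)*4 = -77*4 = -308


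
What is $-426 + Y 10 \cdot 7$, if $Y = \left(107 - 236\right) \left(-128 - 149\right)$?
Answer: $2500884$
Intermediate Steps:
$Y = 35733$ ($Y = \left(-129\right) \left(-277\right) = 35733$)
$-426 + Y 10 \cdot 7 = -426 + 35733 \cdot 10 \cdot 7 = -426 + 35733 \cdot 70 = -426 + 2501310 = 2500884$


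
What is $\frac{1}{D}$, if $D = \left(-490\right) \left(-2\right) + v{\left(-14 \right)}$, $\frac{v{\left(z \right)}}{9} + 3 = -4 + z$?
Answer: $\frac{1}{791} \approx 0.0012642$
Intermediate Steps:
$v{\left(z \right)} = -63 + 9 z$ ($v{\left(z \right)} = -27 + 9 \left(-4 + z\right) = -27 + \left(-36 + 9 z\right) = -63 + 9 z$)
$D = 791$ ($D = \left(-490\right) \left(-2\right) + \left(-63 + 9 \left(-14\right)\right) = 980 - 189 = 791$)
$\frac{1}{D} = \frac{1}{791}$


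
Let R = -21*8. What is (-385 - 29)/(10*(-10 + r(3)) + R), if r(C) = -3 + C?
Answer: 207/134 ≈ 1.5448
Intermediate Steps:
R = -168
(-385 - 29)/(10*(-10 + r(3)) + R) = (-385 - 29)/(10*(-10 + (-3 + 3)) - 168) = -414/(10*(-10 + 0) - 168) = -414/(10*(-10) - 168) = -414/(-100 - 168) = -414/(-268) = -414*(-1/268) = 207/134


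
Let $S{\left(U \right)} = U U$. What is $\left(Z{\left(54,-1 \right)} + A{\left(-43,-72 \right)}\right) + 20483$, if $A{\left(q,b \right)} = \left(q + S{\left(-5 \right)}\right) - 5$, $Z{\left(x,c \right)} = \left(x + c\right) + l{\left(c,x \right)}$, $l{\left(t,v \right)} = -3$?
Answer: $20510$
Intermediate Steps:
$S{\left(U \right)} = U^{2}$
$Z{\left(x,c \right)} = -3 + c + x$ ($Z{\left(x,c \right)} = \left(x + c\right) - 3 = \left(c + x\right) - 3 = -3 + c + x$)
$A{\left(q,b \right)} = 20 + q$ ($A{\left(q,b \right)} = \left(q + \left(-5\right)^{2}\right) - 5 = \left(q + 25\right) - 5 = \left(25 + q\right) - 5 = 20 + q$)
$\left(Z{\left(54,-1 \right)} + A{\left(-43,-72 \right)}\right) + 20483 = \left(\left(-3 - 1 + 54\right) + \left(20 - 43\right)\right) + 20483 = \left(50 - 23\right) + 20483 = 27 + 20483 = 20510$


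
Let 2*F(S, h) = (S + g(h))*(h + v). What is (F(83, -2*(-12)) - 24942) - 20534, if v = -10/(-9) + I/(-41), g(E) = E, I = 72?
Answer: -16319581/369 ≈ -44227.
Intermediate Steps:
v = -238/369 (v = -10/(-9) + 72/(-41) = -10*(-⅑) + 72*(-1/41) = 10/9 - 72/41 = -238/369 ≈ -0.64499)
F(S, h) = (-238/369 + h)*(S + h)/2 (F(S, h) = ((S + h)*(h - 238/369))/2 = ((S + h)*(-238/369 + h))/2 = ((-238/369 + h)*(S + h))/2 = (-238/369 + h)*(S + h)/2)
(F(83, -2*(-12)) - 24942) - 20534 = (((-2*(-12))²/2 - 119/369*83 - (-238)*(-12)/369 + (½)*83*(-2*(-12))) - 24942) - 20534 = (((½)*24² - 9877/369 - 119/369*24 + (½)*83*24) - 24942) - 20534 = (((½)*576 - 9877/369 - 952/123 + 996) - 24942) - 20534 = ((288 - 9877/369 - 952/123 + 996) - 24942) - 20534 = (461063/369 - 24942) - 20534 = -8742535/369 - 20534 = -16319581/369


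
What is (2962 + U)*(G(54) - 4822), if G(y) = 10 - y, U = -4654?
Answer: 8233272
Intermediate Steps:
(2962 + U)*(G(54) - 4822) = (2962 - 4654)*((10 - 1*54) - 4822) = -1692*((10 - 54) - 4822) = -1692*(-44 - 4822) = -1692*(-4866) = 8233272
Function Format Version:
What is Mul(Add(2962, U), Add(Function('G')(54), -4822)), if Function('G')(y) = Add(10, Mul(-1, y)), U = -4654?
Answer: 8233272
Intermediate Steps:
Mul(Add(2962, U), Add(Function('G')(54), -4822)) = Mul(Add(2962, -4654), Add(Add(10, Mul(-1, 54)), -4822)) = Mul(-1692, Add(Add(10, -54), -4822)) = Mul(-1692, Add(-44, -4822)) = Mul(-1692, -4866) = 8233272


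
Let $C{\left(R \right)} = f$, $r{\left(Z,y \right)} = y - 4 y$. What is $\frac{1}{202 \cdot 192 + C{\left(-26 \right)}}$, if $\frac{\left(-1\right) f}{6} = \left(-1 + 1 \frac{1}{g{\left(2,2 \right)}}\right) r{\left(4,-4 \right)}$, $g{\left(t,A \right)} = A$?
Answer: $\frac{1}{38820} \approx 2.576 \cdot 10^{-5}$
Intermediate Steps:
$r{\left(Z,y \right)} = - 3 y$
$f = 36$ ($f = - 6 \left(-1 + 1 \cdot \frac{1}{2}\right) \left(\left(-3\right) \left(-4\right)\right) = - 6 \left(-1 + 1 \cdot \frac{1}{2}\right) 12 = - 6 \left(-1 + \frac{1}{2}\right) 12 = - 6 \left(\left(- \frac{1}{2}\right) 12\right) = \left(-6\right) \left(-6\right) = 36$)
$C{\left(R \right)} = 36$
$\frac{1}{202 \cdot 192 + C{\left(-26 \right)}} = \frac{1}{202 \cdot 192 + 36} = \frac{1}{38784 + 36} = \frac{1}{38820}$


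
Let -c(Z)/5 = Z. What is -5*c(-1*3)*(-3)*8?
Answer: 1800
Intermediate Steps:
c(Z) = -5*Z
-5*c(-1*3)*(-3)*8 = -5*(-(-5)*3)*(-3)*8 = -5*(-5*(-3))*(-3)*8 = -75*(-3)*8 = -5*(-45)*8 = 225*8 = 1800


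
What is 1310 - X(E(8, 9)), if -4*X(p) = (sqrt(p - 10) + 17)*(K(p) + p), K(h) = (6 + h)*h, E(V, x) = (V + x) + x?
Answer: 11629/2 ≈ 5814.5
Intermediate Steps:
E(V, x) = V + 2*x
K(h) = h*(6 + h)
X(p) = -(17 + sqrt(-10 + p))*(p + p*(6 + p))/4 (X(p) = -(sqrt(p - 10) + 17)*(p*(6 + p) + p)/4 = -(sqrt(-10 + p) + 17)*(p + p*(6 + p))/4 = -(17 + sqrt(-10 + p))*(p + p*(6 + p))/4)
1310 - X(E(8, 9)) = 1310 - (8 + 2*9)*(-119 - sqrt(-10 + (8 + 2*9)) - 17*(8 + 2*9) - sqrt(-10 + (8 + 2*9))*(6 + (8 + 2*9)))/4 = 1310 - (8 + 18)*(-119 - sqrt(-10 + (8 + 18)) - 17*(8 + 18) - sqrt(-10 + (8 + 18))*(6 + (8 + 18)))/4 = 1310 - 26*(-119 - sqrt(-10 + 26) - 17*26 - sqrt(-10 + 26)*(6 + 26))/4 = 1310 - 26*(-119 - sqrt(16) - 442 - 1*sqrt(16)*32)/4 = 1310 - 26*(-119 - 1*4 - 442 - 1*4*32)/4 = 1310 - 26*(-119 - 4 - 442 - 128)/4 = 1310 - 26*(-693)/4 = 1310 - 1*(-9009/2) = 1310 + 9009/2 = 11629/2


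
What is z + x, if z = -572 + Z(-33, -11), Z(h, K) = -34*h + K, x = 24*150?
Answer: 4139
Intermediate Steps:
x = 3600
Z(h, K) = K - 34*h
z = 539 (z = -572 + (-11 - 34*(-33)) = -572 + (-11 + 1122) = -572 + 1111 = 539)
z + x = 539 + 3600 = 4139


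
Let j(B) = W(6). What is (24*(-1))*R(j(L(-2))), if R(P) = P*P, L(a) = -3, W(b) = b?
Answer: -864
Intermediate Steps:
j(B) = 6
R(P) = P²
(24*(-1))*R(j(L(-2))) = (24*(-1))*6² = -24*36 = -864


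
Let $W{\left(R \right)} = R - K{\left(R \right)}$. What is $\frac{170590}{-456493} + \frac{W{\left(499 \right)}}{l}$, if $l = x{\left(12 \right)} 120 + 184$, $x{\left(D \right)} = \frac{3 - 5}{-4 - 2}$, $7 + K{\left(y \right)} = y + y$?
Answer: $- \frac{65701679}{25563608} \approx -2.5701$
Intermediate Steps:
$K{\left(y \right)} = -7 + 2 y$ ($K{\left(y \right)} = -7 + \left(y + y\right) = -7 + 2 y$)
$x{\left(D \right)} = \frac{1}{3}$ ($x{\left(D \right)} = - \frac{2}{-6} = \left(-2\right) \left(- \frac{1}{6}\right) = \frac{1}{3}$)
$l = 224$ ($l = \frac{1}{3} \cdot 120 + 184 = 40 + 184 = 224$)
$W{\left(R \right)} = 7 - R$ ($W{\left(R \right)} = R - \left(-7 + 2 R\right) = 7 - R$)
$\frac{170590}{-456493} + \frac{W{\left(499 \right)}}{l} = \frac{170590}{-456493} + \frac{7 - 499}{224} = 170590 \left(- \frac{1}{456493}\right) + \left(7 - 499\right) \frac{1}{224} = - \frac{170590}{456493} - \frac{123}{56} = - \frac{65701679}{25563608}$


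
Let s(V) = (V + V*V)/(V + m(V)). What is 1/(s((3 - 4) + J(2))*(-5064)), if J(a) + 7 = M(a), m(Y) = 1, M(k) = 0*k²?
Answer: 1/40512 ≈ 2.4684e-5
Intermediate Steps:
M(k) = 0
J(a) = -7 (J(a) = -7 + 0 = -7)
s(V) = (V + V²)/(1 + V) (s(V) = (V + V*V)/(V + 1) = (V + V²)/(1 + V))
1/(s((3 - 4) + J(2))*(-5064)) = 1/(((3 - 4) - 7)*(-5064)) = 1/((-1 - 7)*(-5064)) = 1/(-8*(-5064)) = 1/40512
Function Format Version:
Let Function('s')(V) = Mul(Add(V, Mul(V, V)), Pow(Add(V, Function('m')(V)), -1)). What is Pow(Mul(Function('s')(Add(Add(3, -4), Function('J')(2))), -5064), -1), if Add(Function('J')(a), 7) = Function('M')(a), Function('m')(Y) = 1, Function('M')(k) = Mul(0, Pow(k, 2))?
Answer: Rational(1, 40512) ≈ 2.4684e-5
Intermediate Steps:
Function('M')(k) = 0
Function('J')(a) = -7 (Function('J')(a) = Add(-7, 0) = -7)
Function('s')(V) = Mul(Pow(Add(1, V), -1), Add(V, Pow(V, 2))) (Function('s')(V) = Mul(Add(V, Mul(V, V)), Pow(Add(V, 1), -1)) = Mul(Add(V, Pow(V, 2)), Pow(Add(1, V), -1)) = Mul(Pow(Add(1, V), -1), Add(V, Pow(V, 2))))
Pow(Mul(Function('s')(Add(Add(3, -4), Function('J')(2))), -5064), -1) = Pow(Mul(Add(Add(3, -4), -7), -5064), -1) = Pow(Mul(Add(-1, -7), -5064), -1) = Pow(Mul(-8, -5064), -1) = Pow(40512, -1) = Rational(1, 40512)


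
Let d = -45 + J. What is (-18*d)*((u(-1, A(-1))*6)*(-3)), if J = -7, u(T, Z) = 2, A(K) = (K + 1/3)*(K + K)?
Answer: -33696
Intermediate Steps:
A(K) = 2*K*(⅓ + K) (A(K) = (K + ⅓)*(2*K) = (⅓ + K)*(2*K) = 2*K*(⅓ + K))
d = -52 (d = -45 - 7 = -52)
(-18*d)*((u(-1, A(-1))*6)*(-3)) = (-18*(-52))*((2*6)*(-3)) = 936*(12*(-3)) = 936*(-36) = -33696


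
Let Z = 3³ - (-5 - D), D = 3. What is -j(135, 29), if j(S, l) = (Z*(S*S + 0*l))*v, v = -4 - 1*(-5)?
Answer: -637875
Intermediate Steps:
v = 1 (v = -4 + 5 = 1)
Z = 35 (Z = 3³ - (-5 - 1*3) = 27 - (-5 - 3) = 27 - 1*(-8) = 27 + 8 = 35)
j(S, l) = 35*S² (j(S, l) = (35*(S*S + 0*l))*1 = (35*(S² + 0))*1 = (35*S²)*1 = 35*S²)
-j(135, 29) = -35*135² = -35*18225 = -1*637875 = -637875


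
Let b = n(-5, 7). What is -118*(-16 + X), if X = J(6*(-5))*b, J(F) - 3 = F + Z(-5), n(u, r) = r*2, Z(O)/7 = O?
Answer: 104312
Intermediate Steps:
Z(O) = 7*O
n(u, r) = 2*r
b = 14 (b = 2*7 = 14)
J(F) = -32 + F (J(F) = 3 + (F + 7*(-5)) = 3 + (F - 35) = 3 + (-35 + F) = -32 + F)
X = -868 (X = (-32 + 6*(-5))*14 = (-32 - 30)*14 = -62*14 = -868)
-118*(-16 + X) = -118*(-16 - 868) = -118*(-884) = 104312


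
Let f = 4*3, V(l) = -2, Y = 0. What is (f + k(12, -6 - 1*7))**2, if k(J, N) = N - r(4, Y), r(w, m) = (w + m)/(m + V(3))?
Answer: 1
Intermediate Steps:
f = 12
r(w, m) = (m + w)/(-2 + m) (r(w, m) = (w + m)/(m - 2) = (m + w)/(-2 + m))
k(J, N) = 2 + N (k(J, N) = N - (0 + 4)/(-2 + 0) = N - 4/(-2) = N - (-1)*4/2 = N - 1*(-2) = N + 2 = 2 + N)
(f + k(12, -6 - 1*7))**2 = (12 + (2 + (-6 - 1*7)))**2 = (12 + (2 + (-6 - 7)))**2 = (12 + (2 - 13))**2 = (12 - 11)**2 = 1**2 = 1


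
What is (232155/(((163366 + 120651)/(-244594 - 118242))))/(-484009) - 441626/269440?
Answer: -19006422719518789/18519525161092160 ≈ -1.0263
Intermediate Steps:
(232155/(((163366 + 120651)/(-244594 - 118242))))/(-484009) - 441626/269440 = (232155/((284017/(-362836))))*(-1/484009) - 441626*1/269440 = (232155/((284017*(-1/362836))))*(-1/484009) - 220813/134720 = (232155/(-284017/362836))*(-1/484009) - 220813/134720 = (232155*(-362836/284017))*(-1/484009) - 220813/134720 = -84234191580/284017*(-1/484009) - 220813/134720 = 84234191580/137466784153 - 220813/134720 = -19006422719518789/18519525161092160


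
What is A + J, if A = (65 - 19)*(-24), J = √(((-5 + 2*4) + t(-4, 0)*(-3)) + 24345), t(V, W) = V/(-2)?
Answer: -1104 + √24342 ≈ -947.98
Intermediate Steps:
t(V, W) = -V/2 (t(V, W) = V*(-½) = -V/2)
J = √24342 (J = √(((-5 + 2*4) - ½*(-4)*(-3)) + 24345) = √(((-5 + 8) + 2*(-3)) + 24345) = √((3 - 6) + 24345) = √(-3 + 24345) = √24342 ≈ 156.02)
A = -1104 (A = 46*(-24) = -1104)
A + J = -1104 + √24342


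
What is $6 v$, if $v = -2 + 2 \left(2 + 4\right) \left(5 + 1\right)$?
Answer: $420$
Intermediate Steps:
$v = 70$ ($v = -2 + 2 \cdot 6 \cdot 6 = -2 + 2 \cdot 36 = -2 + 72 = 70$)
$6 v = 6 \cdot 70 = 420$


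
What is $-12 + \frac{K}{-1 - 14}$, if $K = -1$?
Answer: $- \frac{179}{15} \approx -11.933$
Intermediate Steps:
$-12 + \frac{K}{-1 - 14} = -12 + \frac{1}{-1 - 14} \left(-1\right) = -12 + \frac{1}{-15} \left(-1\right) = -12 - - \frac{1}{15} = -12 + \frac{1}{15} = - \frac{179}{15}$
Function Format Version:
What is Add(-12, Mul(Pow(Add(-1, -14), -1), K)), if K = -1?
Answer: Rational(-179, 15) ≈ -11.933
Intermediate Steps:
Add(-12, Mul(Pow(Add(-1, -14), -1), K)) = Add(-12, Mul(Pow(Add(-1, -14), -1), -1)) = Add(-12, Mul(Pow(-15, -1), -1)) = Add(-12, Mul(Rational(-1, 15), -1)) = Add(-12, Rational(1, 15)) = Rational(-179, 15)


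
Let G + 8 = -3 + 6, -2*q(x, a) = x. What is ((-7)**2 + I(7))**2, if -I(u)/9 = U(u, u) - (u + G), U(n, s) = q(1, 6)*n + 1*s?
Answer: 5041/4 ≈ 1260.3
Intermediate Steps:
q(x, a) = -x/2
G = -5 (G = -8 + (-3 + 6) = -8 + 3 = -5)
U(n, s) = s - n/2 (U(n, s) = (-1/2*1)*n + 1*s = -n/2 + s = s - n/2)
I(u) = -45 + 9*u/2 (I(u) = -9*((u - u/2) - (u - 5)) = -9*(u/2 - (-5 + u)) = -9*(u/2 + (5 - u)) = -9*(5 - u/2) = -45 + 9*u/2)
((-7)**2 + I(7))**2 = ((-7)**2 + (-45 + (9/2)*7))**2 = (49 + (-45 + 63/2))**2 = (49 - 27/2)**2 = (71/2)**2 = 5041/4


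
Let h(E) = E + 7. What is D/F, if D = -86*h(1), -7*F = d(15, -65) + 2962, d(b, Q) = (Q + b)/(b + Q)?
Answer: 4816/2963 ≈ 1.6254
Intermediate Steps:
d(b, Q) = 1 (d(b, Q) = (Q + b)/(Q + b) = 1)
h(E) = 7 + E
F = -2963/7 (F = -(1 + 2962)/7 = -1/7*2963 = -2963/7 ≈ -423.29)
D = -688 (D = -86*(7 + 1) = -86*8 = -688)
D/F = -688/(-2963/7) = -688*(-7/2963) = 4816/2963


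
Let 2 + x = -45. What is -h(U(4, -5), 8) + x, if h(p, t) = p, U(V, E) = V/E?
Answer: -231/5 ≈ -46.200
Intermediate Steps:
x = -47 (x = -2 - 45 = -47)
-h(U(4, -5), 8) + x = -4/(-5) - 47 = -4*(-1)/5 - 47 = -1*(-⅘) - 47 = ⅘ - 47 = -231/5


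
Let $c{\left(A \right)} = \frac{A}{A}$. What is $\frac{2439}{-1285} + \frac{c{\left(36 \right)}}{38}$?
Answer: $- \frac{91397}{48830} \approx -1.8717$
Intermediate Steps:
$c{\left(A \right)} = 1$
$\frac{2439}{-1285} + \frac{c{\left(36 \right)}}{38} = \frac{2439}{-1285} + 1 \cdot \frac{1}{38} = 2439 \left(- \frac{1}{1285}\right) + 1 \cdot \frac{1}{38} = - \frac{2439}{1285} + \frac{1}{38} = - \frac{91397}{48830}$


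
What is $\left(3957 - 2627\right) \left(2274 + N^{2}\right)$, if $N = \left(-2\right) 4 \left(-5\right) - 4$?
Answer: $4748100$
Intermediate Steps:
$N = 36$ ($N = \left(-8\right) \left(-5\right) - 4 = 40 - 4 = 36$)
$\left(3957 - 2627\right) \left(2274 + N^{2}\right) = \left(3957 - 2627\right) \left(2274 + 36^{2}\right) = 1330 \left(2274 + 1296\right) = 1330 \cdot 3570 = 4748100$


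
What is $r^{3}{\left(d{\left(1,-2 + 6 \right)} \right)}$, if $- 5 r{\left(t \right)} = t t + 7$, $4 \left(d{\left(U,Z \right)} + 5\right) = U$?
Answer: $- \frac{105823817}{512000} \approx -206.69$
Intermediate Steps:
$d{\left(U,Z \right)} = -5 + \frac{U}{4}$
$r{\left(t \right)} = - \frac{7}{5} - \frac{t^{2}}{5}$ ($r{\left(t \right)} = - \frac{t t + 7}{5} = - \frac{t^{2} + 7}{5} = - \frac{7 + t^{2}}{5} = - \frac{7}{5} - \frac{t^{2}}{5}$)
$r^{3}{\left(d{\left(1,-2 + 6 \right)} \right)} = \left(- \frac{7}{5} - \frac{\left(-5 + \frac{1}{4} \cdot 1\right)^{2}}{5}\right)^{3} = \left(- \frac{7}{5} - \frac{\left(-5 + \frac{1}{4}\right)^{2}}{5}\right)^{3} = \left(- \frac{7}{5} - \frac{\left(- \frac{19}{4}\right)^{2}}{5}\right)^{3} = \left(- \frac{7}{5} - \frac{361}{80}\right)^{3} = \left(- \frac{473}{80}\right)^{3} = - \frac{105823817}{512000}$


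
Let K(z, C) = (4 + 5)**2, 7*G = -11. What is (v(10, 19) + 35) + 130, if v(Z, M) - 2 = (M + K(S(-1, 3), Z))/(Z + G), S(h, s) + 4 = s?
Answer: 10553/59 ≈ 178.86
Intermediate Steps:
G = -11/7 (G = (1/7)*(-11) = -11/7 ≈ -1.5714)
S(h, s) = -4 + s
K(z, C) = 81 (K(z, C) = 9**2 = 81)
v(Z, M) = 2 + (81 + M)/(-11/7 + Z) (v(Z, M) = 2 + (M + 81)/(Z - 11/7) = 2 + (81 + M)/(-11/7 + Z))
(v(10, 19) + 35) + 130 = ((545 + 7*19 + 14*10)/(-11 + 7*10) + 35) + 130 = ((545 + 133 + 140)/(-11 + 70) + 35) + 130 = (818/59 + 35) + 130 = 2883/59 + 130 = 10553/59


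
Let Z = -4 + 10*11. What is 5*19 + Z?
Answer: 201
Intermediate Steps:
Z = 106 (Z = -4 + 110 = 106)
5*19 + Z = 5*19 + 106 = 95 + 106 = 201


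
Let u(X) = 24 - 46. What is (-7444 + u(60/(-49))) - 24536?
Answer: -32002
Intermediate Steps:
u(X) = -22
(-7444 + u(60/(-49))) - 24536 = (-7444 - 22) - 24536 = -7466 - 24536 = -32002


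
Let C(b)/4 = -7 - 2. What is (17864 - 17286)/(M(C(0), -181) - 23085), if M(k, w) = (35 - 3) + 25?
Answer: -289/11514 ≈ -0.025100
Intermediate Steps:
C(b) = -36 (C(b) = 4*(-7 - 2) = 4*(-9) = -36)
M(k, w) = 57 (M(k, w) = 32 + 25 = 57)
(17864 - 17286)/(M(C(0), -181) - 23085) = (17864 - 17286)/(57 - 23085) = 578/(-23028) = 578*(-1/23028) = -289/11514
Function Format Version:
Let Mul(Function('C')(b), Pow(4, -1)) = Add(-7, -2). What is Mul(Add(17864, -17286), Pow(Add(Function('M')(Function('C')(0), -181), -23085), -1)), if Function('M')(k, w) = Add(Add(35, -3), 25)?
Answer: Rational(-289, 11514) ≈ -0.025100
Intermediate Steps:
Function('C')(b) = -36 (Function('C')(b) = Mul(4, Add(-7, -2)) = Mul(4, -9) = -36)
Function('M')(k, w) = 57 (Function('M')(k, w) = Add(32, 25) = 57)
Mul(Add(17864, -17286), Pow(Add(Function('M')(Function('C')(0), -181), -23085), -1)) = Mul(Add(17864, -17286), Pow(Add(57, -23085), -1)) = Mul(578, Pow(-23028, -1)) = Mul(578, Rational(-1, 23028)) = Rational(-289, 11514)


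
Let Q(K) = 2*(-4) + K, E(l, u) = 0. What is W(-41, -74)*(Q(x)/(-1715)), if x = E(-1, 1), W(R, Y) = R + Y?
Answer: -184/343 ≈ -0.53644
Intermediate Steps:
x = 0
Q(K) = -8 + K
W(-41, -74)*(Q(x)/(-1715)) = (-41 - 74)*((-8 + 0)/(-1715)) = -(-920)*(-1)/1715 = -115*8/1715 = -184/343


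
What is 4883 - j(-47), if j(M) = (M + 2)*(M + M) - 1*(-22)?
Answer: 631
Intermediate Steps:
j(M) = 22 + 2*M*(2 + M) (j(M) = (2 + M)*(2*M) + 22 = 2*M*(2 + M) + 22 = 22 + 2*M*(2 + M))
4883 - j(-47) = 4883 - (22 + 2*(-47)**2 + 4*(-47)) = 4883 - (22 + 2*2209 - 188) = 4883 - (22 + 4418 - 188) = 4883 - 1*4252 = 4883 - 4252 = 631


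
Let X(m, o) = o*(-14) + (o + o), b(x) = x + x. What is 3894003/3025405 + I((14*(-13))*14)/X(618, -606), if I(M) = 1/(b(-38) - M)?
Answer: 4117652720621/3199167178560 ≈ 1.2871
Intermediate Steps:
b(x) = 2*x
I(M) = 1/(-76 - M) (I(M) = 1/(2*(-38) - M) = 1/(-76 - M))
X(m, o) = -12*o (X(m, o) = -14*o + 2*o = -12*o)
3894003/3025405 + I((14*(-13))*14)/X(618, -606) = 3894003/3025405 + (-1/(76 + (14*(-13))*14))/((-12*(-606))) = 3894003*(1/3025405) - 1/(76 - 182*14)/7272 = 229059/177965 - 1/(76 - 2548)*(1/7272) = 229059/177965 - 1/(-2472)*(1/7272) = 229059/177965 - 1*(-1/2472)*(1/7272) = 229059/177965 + (1/2472)*(1/7272) = 229059/177965 + 1/17976384 = 4117652720621/3199167178560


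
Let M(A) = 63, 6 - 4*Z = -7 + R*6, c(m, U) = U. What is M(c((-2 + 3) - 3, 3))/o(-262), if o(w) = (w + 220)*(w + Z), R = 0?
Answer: 2/345 ≈ 0.0057971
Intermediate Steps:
Z = 13/4 (Z = 3/2 - (-7 + 0*6)/4 = 3/2 - (-7 + 0)/4 = 3/2 - ¼*(-7) = 3/2 + 7/4 = 13/4 ≈ 3.2500)
o(w) = (220 + w)*(13/4 + w) (o(w) = (w + 220)*(w + 13/4) = (220 + w)*(13/4 + w))
M(c((-2 + 3) - 3, 3))/o(-262) = 63/(715 + (-262)² + (893/4)*(-262)) = 63/(715 + 68644 - 116983/2) = 63/(21735/2) = 63*(2/21735) = 2/345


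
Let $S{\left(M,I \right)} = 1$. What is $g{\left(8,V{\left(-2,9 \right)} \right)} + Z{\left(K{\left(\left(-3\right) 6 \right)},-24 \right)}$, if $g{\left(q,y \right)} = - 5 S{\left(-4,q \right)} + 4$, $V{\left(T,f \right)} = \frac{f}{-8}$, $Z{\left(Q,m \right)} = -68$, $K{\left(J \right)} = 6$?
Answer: $-69$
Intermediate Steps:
$V{\left(T,f \right)} = - \frac{f}{8}$ ($V{\left(T,f \right)} = f \left(- \frac{1}{8}\right) = - \frac{f}{8}$)
$g{\left(q,y \right)} = -1$ ($g{\left(q,y \right)} = \left(-5\right) 1 + 4 = -5 + 4 = -1$)
$g{\left(8,V{\left(-2,9 \right)} \right)} + Z{\left(K{\left(\left(-3\right) 6 \right)},-24 \right)} = -1 - 68 = -69$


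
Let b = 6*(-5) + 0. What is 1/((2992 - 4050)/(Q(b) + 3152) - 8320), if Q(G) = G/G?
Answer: -3153/26234018 ≈ -0.00012019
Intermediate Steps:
b = -30 (b = -30 + 0 = -30)
Q(G) = 1
1/((2992 - 4050)/(Q(b) + 3152) - 8320) = 1/((2992 - 4050)/(1 + 3152) - 8320) = 1/(-1058/3153 - 8320) = 1/(-26234018/3153) = -3153/26234018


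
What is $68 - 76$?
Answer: $-8$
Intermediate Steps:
$68 - 76 = -8$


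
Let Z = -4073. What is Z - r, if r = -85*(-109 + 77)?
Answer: -6793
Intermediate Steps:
r = 2720 (r = -85*(-32) = 2720)
Z - r = -4073 - 1*2720 = -4073 - 2720 = -6793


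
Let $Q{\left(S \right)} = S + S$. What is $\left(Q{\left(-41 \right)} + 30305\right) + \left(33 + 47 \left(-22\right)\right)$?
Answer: $29222$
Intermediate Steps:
$Q{\left(S \right)} = 2 S$
$\left(Q{\left(-41 \right)} + 30305\right) + \left(33 + 47 \left(-22\right)\right) = \left(2 \left(-41\right) + 30305\right) + \left(33 + 47 \left(-22\right)\right) = \left(-82 + 30305\right) + \left(33 - 1034\right) = 30223 - 1001 = 29222$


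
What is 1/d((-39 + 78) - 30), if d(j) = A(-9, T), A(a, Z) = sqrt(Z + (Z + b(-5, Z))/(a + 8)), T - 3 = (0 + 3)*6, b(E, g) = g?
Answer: -I*sqrt(21)/21 ≈ -0.21822*I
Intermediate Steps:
T = 21 (T = 3 + (0 + 3)*6 = 3 + 3*6 = 3 + 18 = 21)
A(a, Z) = sqrt(Z + 2*Z/(8 + a)) (A(a, Z) = sqrt(Z + (Z + Z)/(a + 8)) = sqrt(Z + (2*Z)/(8 + a)) = sqrt(Z + 2*Z/(8 + a)))
d(j) = I*sqrt(21) (d(j) = sqrt(21*(10 - 9)/(8 - 9)) = sqrt(21*1/(-1)) = sqrt(21*(-1)*1) = sqrt(-21) = I*sqrt(21))
1/d((-39 + 78) - 30) = 1/(I*sqrt(21)) = -I*sqrt(21)/21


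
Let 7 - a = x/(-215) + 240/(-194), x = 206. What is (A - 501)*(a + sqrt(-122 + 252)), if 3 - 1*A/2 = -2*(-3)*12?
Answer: -122539113/20855 - 639*sqrt(130) ≈ -13161.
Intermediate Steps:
a = 191767/20855 (a = 7 - (206/(-215) + 240/(-194)) = 7 - (206*(-1/215) + 240*(-1/194)) = 7 - (-206/215 - 120/97) = 7 - 1*(-45782/20855) = 7 + 45782/20855 = 191767/20855 ≈ 9.1953)
A = -138 (A = 6 - 2*(-2*(-3))*12 = 6 - 12*12 = 6 - 2*72 = 6 - 144 = -138)
(A - 501)*(a + sqrt(-122 + 252)) = (-138 - 501)*(191767/20855 + sqrt(-122 + 252)) = -639*(191767/20855 + sqrt(130)) = -122539113/20855 - 639*sqrt(130)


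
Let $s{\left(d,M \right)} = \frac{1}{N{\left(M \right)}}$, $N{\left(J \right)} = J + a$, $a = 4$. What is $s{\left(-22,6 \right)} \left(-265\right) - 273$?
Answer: $- \frac{599}{2} \approx -299.5$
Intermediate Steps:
$N{\left(J \right)} = 4 + J$ ($N{\left(J \right)} = J + 4 = 4 + J$)
$s{\left(d,M \right)} = \frac{1}{4 + M}$
$s{\left(-22,6 \right)} \left(-265\right) - 273 = \frac{1}{4 + 6} \left(-265\right) - 273 = \frac{1}{10} \left(-265\right) - 273 = - \frac{53}{2} - 273 = - \frac{599}{2}$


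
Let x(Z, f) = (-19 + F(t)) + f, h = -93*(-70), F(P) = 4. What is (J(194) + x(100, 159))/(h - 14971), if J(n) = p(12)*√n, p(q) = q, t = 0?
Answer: -144/8461 - 12*√194/8461 ≈ -0.036774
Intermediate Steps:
J(n) = 12*√n
h = 6510
x(Z, f) = -15 + f (x(Z, f) = (-19 + 4) + f = -15 + f)
(J(194) + x(100, 159))/(h - 14971) = (12*√194 + (-15 + 159))/(6510 - 14971) = (12*√194 + 144)/(-8461) = (144 + 12*√194)*(-1/8461) = -144/8461 - 12*√194/8461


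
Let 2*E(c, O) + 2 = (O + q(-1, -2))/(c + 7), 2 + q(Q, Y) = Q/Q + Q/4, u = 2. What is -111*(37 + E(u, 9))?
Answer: -97051/24 ≈ -4043.8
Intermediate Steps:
q(Q, Y) = -1 + Q/4 (q(Q, Y) = -2 + (Q/Q + Q/4) = -2 + (1 + Q*(¼)) = -2 + (1 + Q/4) = -1 + Q/4)
E(c, O) = -1 + (-5/4 + O)/(2*(7 + c)) (E(c, O) = -1 + ((O + (-1 + (¼)*(-1)))/(c + 7))/2 = -1 + ((O + (-1 - ¼))/(7 + c))/2 = -1 + ((O - 5/4)/(7 + c))/2 = -1 + ((-5/4 + O)/(7 + c))/2 = -1 + (-5/4 + O)/(2*(7 + c)))
-111*(37 + E(u, 9)) = -111*(37 + (-61/8 + (½)*9 - 1*2)/(7 + 2)) = -111*(37 + (-61/8 + 9/2 - 2)/9) = -111*(37 + (⅑)*(-41/8)) = -111*(37 - 41/72) = -111*2623/72 = -97051/24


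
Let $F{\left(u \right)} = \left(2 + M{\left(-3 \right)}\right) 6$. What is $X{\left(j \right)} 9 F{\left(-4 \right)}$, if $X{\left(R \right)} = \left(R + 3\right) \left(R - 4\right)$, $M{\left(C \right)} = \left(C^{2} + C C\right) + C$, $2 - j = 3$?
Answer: $-9180$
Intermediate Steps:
$j = -1$ ($j = 2 - 3 = -1$)
$M{\left(C \right)} = C + 2 C^{2}$ ($M{\left(C \right)} = \left(C^{2} + C^{2}\right) + C = 2 C^{2} + C = C + 2 C^{2}$)
$X{\left(R \right)} = \left(-4 + R\right) \left(3 + R\right)$ ($X{\left(R \right)} = \left(3 + R\right) \left(-4 + R\right) = \left(-4 + R\right) \left(3 + R\right)$)
$F{\left(u \right)} = 102$ ($F{\left(u \right)} = \left(2 - 3 \left(1 + 2 \left(-3\right)\right)\right) 6 = \left(2 - 3 \left(1 - 6\right)\right) 6 = \left(2 - -15\right) 6 = \left(2 + 15\right) 6 = 17 \cdot 6 = 102$)
$X{\left(j \right)} 9 F{\left(-4 \right)} = \left(-12 + \left(-1\right)^{2} - -1\right) 9 \cdot 102 = \left(-12 + 1 + 1\right) 9 \cdot 102 = \left(-10\right) 9 \cdot 102 = \left(-90\right) 102 = -9180$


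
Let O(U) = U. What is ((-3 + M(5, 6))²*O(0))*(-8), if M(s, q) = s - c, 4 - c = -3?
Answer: 0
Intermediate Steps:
c = 7 (c = 4 - 1*(-3) = 4 + 3 = 7)
M(s, q) = -7 + s (M(s, q) = s - 1*7 = s - 7 = -7 + s)
((-3 + M(5, 6))²*O(0))*(-8) = ((-3 + (-7 + 5))²*0)*(-8) = ((-3 - 2)²*0)*(-8) = ((-5)²*0)*(-8) = (25*0)*(-8) = 0*(-8) = 0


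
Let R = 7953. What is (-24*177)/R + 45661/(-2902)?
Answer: -125156543/7693202 ≈ -16.268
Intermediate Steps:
(-24*177)/R + 45661/(-2902) = -24*177/7953 + 45661/(-2902) = -4248*1/7953 + 45661*(-1/2902) = -1416/2651 - 45661/2902 = -125156543/7693202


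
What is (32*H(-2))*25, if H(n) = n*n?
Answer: 3200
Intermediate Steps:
H(n) = n²
(32*H(-2))*25 = (32*(-2)²)*25 = (32*4)*25 = 128*25 = 3200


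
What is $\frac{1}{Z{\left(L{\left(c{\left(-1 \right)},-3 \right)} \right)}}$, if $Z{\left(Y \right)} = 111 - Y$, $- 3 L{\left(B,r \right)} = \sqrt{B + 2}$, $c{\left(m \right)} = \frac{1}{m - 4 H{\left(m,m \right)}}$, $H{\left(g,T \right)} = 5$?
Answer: $\frac{20979}{2328628} - \frac{3 \sqrt{861}}{2328628} \approx 0.0089714$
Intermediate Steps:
$c{\left(m \right)} = \frac{1}{-20 + m}$ ($c{\left(m \right)} = \frac{1}{m - 20} = \frac{1}{-20 + m}$)
$L{\left(B,r \right)} = - \frac{\sqrt{2 + B}}{3}$ ($L{\left(B,r \right)} = - \frac{\sqrt{B + 2}}{3} = - \frac{\sqrt{2 + B}}{3}$)
$\frac{1}{Z{\left(L{\left(c{\left(-1 \right)},-3 \right)} \right)}} = \frac{1}{111 - - \frac{\sqrt{2 + \frac{1}{-20 - 1}}}{3}} = \frac{1}{111 - - \frac{\sqrt{2 + \frac{1}{-21}}}{3}} = \frac{1}{111 - - \frac{\sqrt{2 - \frac{1}{21}}}{3}} = \frac{1}{111 - - \frac{\sqrt{\frac{41}{21}}}{3}} = \frac{1}{111 - - \frac{\frac{1}{21} \sqrt{861}}{3}} = \frac{1}{111 - - \frac{\sqrt{861}}{63}} = \frac{1}{111 + \frac{\sqrt{861}}{63}}$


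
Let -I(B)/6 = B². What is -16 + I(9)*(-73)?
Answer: 35462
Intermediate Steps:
I(B) = -6*B²
-16 + I(9)*(-73) = -16 - 6*9²*(-73) = -16 - 6*81*(-73) = -16 - 486*(-73) = -16 + 35478 = 35462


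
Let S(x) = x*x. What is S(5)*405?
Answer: 10125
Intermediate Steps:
S(x) = x**2
S(5)*405 = 5**2*405 = 25*405 = 10125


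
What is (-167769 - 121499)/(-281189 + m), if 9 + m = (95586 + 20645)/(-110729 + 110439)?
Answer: 83887720/81663651 ≈ 1.0272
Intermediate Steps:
m = -118841/290 (m = -9 + (95586 + 20645)/(-110729 + 110439) = -9 + 116231/(-290) = -9 + 116231*(-1/290) = -9 - 116231/290 = -118841/290 ≈ -409.80)
(-167769 - 121499)/(-281189 + m) = (-167769 - 121499)/(-281189 - 118841/290) = -289268/(-81663651/290) = -289268*(-290/81663651) = 83887720/81663651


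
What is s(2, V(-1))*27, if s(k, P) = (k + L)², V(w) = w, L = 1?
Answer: 243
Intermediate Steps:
s(k, P) = (1 + k)² (s(k, P) = (k + 1)² = (1 + k)²)
s(2, V(-1))*27 = (1 + 2)²*27 = 3²*27 = 9*27 = 243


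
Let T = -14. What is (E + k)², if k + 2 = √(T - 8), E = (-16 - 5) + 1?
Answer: (22 - I*√22)² ≈ 462.0 - 206.38*I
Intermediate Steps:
E = -20 (E = -21 + 1 = -20)
k = -2 + I*√22 (k = -2 + √(-14 - 8) = -2 + √(-22) = -2 + I*√22 ≈ -2.0 + 4.6904*I)
(E + k)² = (-20 + (-2 + I*√22))² = (-22 + I*√22)²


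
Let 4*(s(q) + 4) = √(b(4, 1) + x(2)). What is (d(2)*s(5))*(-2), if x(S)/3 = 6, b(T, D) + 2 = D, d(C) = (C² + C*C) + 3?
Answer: 88 - 11*√17/2 ≈ 65.323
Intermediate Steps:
d(C) = 3 + 2*C² (d(C) = (C² + C²) + 3 = 2*C² + 3 = 3 + 2*C²)
b(T, D) = -2 + D
x(S) = 18 (x(S) = 3*6 = 18)
s(q) = -4 + √17/4 (s(q) = -4 + √((-2 + 1) + 18)/4 = -4 + √(-1 + 18)/4 = -4 + √17/4)
(d(2)*s(5))*(-2) = ((3 + 2*2²)*(-4 + √17/4))*(-2) = ((3 + 2*4)*(-4 + √17/4))*(-2) = ((3 + 8)*(-4 + √17/4))*(-2) = (11*(-4 + √17/4))*(-2) = (-44 + 11*√17/4)*(-2) = 88 - 11*√17/2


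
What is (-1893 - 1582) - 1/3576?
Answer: -12426601/3576 ≈ -3475.0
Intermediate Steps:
(-1893 - 1582) - 1/3576 = -3475 - 1*1/3576 = -3475 - 1/3576 = -12426601/3576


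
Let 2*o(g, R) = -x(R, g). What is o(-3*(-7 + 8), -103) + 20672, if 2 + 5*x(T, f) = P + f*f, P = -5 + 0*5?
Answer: 103359/5 ≈ 20672.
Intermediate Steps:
P = -5 (P = -5 + 0 = -5)
x(T, f) = -7/5 + f²/5 (x(T, f) = -⅖ + (-5 + f*f)/5 = -⅖ + (-5 + f²)/5 = -⅖ + (-1 + f²/5) = -7/5 + f²/5)
o(g, R) = 7/10 - g²/10 (o(g, R) = (-(-7/5 + g²/5))/2 = (7/5 - g²/5)/2 = 7/10 - g²/10)
o(-3*(-7 + 8), -103) + 20672 = (7/10 - 9*(-7 + 8)²/10) + 20672 = (7/10 - (-3*1)²/10) + 20672 = (7/10 - ⅒*(-3)²) + 20672 = (7/10 - ⅒*9) + 20672 = (7/10 - 9/10) + 20672 = -⅕ + 20672 = 103359/5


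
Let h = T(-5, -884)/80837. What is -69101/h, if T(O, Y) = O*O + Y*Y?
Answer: -5585917537/781481 ≈ -7147.9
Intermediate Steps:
T(O, Y) = O² + Y²
h = 781481/80837 (h = ((-5)² + (-884)²)/80837 = (25 + 781456)*(1/80837) = 781481*(1/80837) = 781481/80837 ≈ 9.6674)
-69101/h = -69101/781481/80837 = -69101*80837/781481 = -5585917537/781481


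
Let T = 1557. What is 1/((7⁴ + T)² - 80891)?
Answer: 1/15584873 ≈ 6.4165e-8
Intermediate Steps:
1/((7⁴ + T)² - 80891) = 1/((7⁴ + 1557)² - 80891) = 1/((2401 + 1557)² - 80891) = 1/(3958² - 80891) = 1/(15665764 - 80891) = 1/15584873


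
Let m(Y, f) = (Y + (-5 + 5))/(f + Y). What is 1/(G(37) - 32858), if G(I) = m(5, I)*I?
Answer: -42/1379851 ≈ -3.0438e-5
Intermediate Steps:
m(Y, f) = Y/(Y + f) (m(Y, f) = (Y + 0)/(Y + f) = Y/(Y + f))
G(I) = 5*I/(5 + I) (G(I) = (5/(5 + I))*I = 5*I/(5 + I))
1/(G(37) - 32858) = 1/(5*37/(5 + 37) - 32858) = 1/(5*37/42 - 32858) = 1/(5*37*(1/42) - 32858) = 1/(185/42 - 32858) = 1/(-1379851/42) = -42/1379851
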